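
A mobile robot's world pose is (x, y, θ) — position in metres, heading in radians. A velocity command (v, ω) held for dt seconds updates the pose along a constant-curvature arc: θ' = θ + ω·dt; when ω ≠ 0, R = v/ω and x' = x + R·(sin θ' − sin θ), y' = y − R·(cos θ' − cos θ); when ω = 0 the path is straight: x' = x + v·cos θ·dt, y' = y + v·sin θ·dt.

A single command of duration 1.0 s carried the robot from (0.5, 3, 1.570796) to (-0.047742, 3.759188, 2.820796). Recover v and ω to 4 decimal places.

Δθ = 2.820796 − 1.570796 = 1.250000
ω = Δθ/dt = 1.250000/1.0 = 1.2500
R = −Δy/(cos θ' − cos θ) = 0.8000
v = R·ω = 0.8000·1.2500 = 1.0000

v = 1.0000, ω = 1.2500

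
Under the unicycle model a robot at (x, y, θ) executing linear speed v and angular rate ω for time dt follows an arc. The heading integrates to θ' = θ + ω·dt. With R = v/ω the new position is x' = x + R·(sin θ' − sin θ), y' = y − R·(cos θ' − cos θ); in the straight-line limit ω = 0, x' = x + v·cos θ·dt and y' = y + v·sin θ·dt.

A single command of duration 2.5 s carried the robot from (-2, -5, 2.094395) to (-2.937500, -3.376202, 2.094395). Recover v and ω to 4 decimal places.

Δθ = 2.094395 − 2.094395 = 0.000000
ω = Δθ/dt = 0.000000/2.5 = 0.0000
ω = 0 → v = (Δx·cos θ + Δy·sin θ)/dt = 0.7500

v = 0.7500, ω = 0.0000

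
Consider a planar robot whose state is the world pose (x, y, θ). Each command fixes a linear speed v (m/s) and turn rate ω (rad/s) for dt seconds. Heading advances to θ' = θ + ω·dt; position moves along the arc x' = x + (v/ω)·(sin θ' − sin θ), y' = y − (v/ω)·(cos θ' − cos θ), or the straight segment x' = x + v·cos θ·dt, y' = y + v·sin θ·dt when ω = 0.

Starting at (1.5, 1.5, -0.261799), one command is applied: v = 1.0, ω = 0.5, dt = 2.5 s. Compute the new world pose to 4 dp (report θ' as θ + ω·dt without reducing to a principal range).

(3.6877, 2.3315, 0.9882)

θ' = -0.2618 + 0.5·2.5 = 0.9882
R = v/ω = 1.0/0.5 = 2.0000
x' = 1.5 + 2.0000·(sin 0.9882 − sin -0.2618) = 3.6877
y' = 1.5 − 2.0000·(cos 0.9882 − cos -0.2618) = 2.3315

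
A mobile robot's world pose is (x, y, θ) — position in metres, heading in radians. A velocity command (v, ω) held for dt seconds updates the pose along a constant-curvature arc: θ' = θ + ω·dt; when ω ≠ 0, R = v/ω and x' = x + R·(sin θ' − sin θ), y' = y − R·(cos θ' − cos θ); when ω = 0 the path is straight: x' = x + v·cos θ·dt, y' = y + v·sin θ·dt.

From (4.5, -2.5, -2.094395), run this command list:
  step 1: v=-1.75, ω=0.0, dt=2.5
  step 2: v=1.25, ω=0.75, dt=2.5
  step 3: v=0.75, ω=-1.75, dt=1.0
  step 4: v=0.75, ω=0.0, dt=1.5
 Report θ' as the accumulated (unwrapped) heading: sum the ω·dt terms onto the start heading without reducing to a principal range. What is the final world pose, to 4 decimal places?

step 1: θ'=-2.0944 (straight) → pose (6.6875, 1.2889, -2.0944)
step 2: θ'=-0.2194 (R=1.6667) → pose (7.7681, -1.1712, -0.2194)
step 3: θ'=-1.9694 (R=-0.4286) → pose (8.0698, -1.7558, -1.9694)
step 4: θ'=-1.9694 (straight) → pose (7.6332, -2.7926, -1.9694)

(7.6332, -2.7926, -1.9694)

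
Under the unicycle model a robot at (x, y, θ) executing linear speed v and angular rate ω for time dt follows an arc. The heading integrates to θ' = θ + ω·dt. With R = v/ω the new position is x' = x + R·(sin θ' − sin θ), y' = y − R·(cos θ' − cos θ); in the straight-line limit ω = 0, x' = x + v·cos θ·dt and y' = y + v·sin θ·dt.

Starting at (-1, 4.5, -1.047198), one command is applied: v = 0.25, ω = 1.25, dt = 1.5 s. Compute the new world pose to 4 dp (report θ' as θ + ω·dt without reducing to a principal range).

(-0.6795, 4.4647, 0.8278)

θ' = -1.0472 + 1.25·1.5 = 0.8278
R = v/ω = 0.25/1.25 = 0.2000
x' = -1 + 0.2000·(sin 0.8278 − sin -1.0472) = -0.6795
y' = 4.5 − 0.2000·(cos 0.8278 − cos -1.0472) = 4.4647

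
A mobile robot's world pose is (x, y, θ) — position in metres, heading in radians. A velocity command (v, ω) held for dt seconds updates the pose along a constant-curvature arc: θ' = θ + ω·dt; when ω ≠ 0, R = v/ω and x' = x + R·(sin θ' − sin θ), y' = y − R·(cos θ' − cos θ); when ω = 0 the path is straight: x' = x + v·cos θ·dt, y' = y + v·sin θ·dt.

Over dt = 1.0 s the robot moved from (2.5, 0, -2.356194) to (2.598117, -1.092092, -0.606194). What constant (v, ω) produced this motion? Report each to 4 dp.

v = 1.2500, ω = 1.7500

Δθ = -0.606194 − -2.356194 = 1.750000
ω = Δθ/dt = 1.750000/1.0 = 1.7500
R = −Δy/(cos θ' − cos θ) = 0.7143
v = R·ω = 0.7143·1.7500 = 1.2500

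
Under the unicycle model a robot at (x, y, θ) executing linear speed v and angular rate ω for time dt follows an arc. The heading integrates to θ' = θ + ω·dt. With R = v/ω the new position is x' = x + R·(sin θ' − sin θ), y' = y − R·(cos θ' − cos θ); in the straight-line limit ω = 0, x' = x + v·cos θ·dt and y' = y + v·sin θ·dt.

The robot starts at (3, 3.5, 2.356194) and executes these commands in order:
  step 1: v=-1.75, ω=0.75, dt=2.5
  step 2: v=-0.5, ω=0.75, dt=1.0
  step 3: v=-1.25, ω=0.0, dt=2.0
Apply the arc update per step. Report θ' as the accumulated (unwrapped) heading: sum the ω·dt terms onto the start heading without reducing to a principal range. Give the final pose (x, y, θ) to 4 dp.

(6.1061, 6.9658, 4.9812)

step 1: θ'=4.2312 (R=-2.3333) → pose (6.7183, 4.0700, 4.2312)
step 2: θ'=4.9812 (R=-0.6667) → pose (6.7700, 4.5556, 4.9812)
step 3: θ'=4.9812 (straight) → pose (6.1061, 6.9658, 4.9812)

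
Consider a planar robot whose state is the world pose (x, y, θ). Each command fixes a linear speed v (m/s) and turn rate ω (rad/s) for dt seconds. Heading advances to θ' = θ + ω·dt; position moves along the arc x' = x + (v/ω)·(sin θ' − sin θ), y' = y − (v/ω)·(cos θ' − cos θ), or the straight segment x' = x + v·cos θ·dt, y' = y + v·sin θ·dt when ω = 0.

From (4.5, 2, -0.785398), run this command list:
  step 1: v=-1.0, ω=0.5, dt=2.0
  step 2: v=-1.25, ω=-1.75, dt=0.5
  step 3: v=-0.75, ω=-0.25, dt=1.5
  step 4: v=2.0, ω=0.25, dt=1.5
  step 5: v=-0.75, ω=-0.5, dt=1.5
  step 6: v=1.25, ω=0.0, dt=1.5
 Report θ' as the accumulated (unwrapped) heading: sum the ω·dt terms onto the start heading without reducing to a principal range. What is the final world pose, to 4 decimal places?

(3.0416, 0.3700, -1.4104)

step 1: θ'=0.2146 (R=-2.0000) → pose (2.6599, 2.5399, 0.2146)
step 2: θ'=-0.6604 (R=0.7143) → pose (2.0696, 2.6737, -0.6604)
step 3: θ'=-1.0354 (R=3.0000) → pose (1.3297, 3.5124, -1.0354)
step 4: θ'=-0.6604 (R=8.0000) → pose (3.3028, 1.2759, -0.6604)
step 5: θ'=-1.4104 (R=1.5000) → pose (2.7422, 2.2209, -1.4104)
step 6: θ'=-1.4104 (straight) → pose (3.0416, 0.3700, -1.4104)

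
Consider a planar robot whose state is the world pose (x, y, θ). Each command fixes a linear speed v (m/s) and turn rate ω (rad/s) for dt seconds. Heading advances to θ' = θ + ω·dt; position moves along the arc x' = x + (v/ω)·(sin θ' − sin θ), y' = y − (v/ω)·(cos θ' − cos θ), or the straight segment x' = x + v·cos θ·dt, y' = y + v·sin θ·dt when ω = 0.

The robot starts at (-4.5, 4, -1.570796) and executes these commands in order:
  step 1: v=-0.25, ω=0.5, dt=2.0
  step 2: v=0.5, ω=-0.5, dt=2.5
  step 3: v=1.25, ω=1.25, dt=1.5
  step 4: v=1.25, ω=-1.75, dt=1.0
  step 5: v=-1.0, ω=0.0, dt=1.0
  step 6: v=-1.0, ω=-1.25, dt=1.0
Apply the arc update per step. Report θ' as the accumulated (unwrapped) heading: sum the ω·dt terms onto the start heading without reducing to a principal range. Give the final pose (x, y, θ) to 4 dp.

step 1: θ'=-0.5708 (R=-0.5000) → pose (-4.7298, 4.4207, -0.5708)
step 2: θ'=-1.8208 (R=-1.0000) → pose (-4.3012, 3.3319, -1.8208)
step 3: θ'=0.0542 (R=1.0000) → pose (-3.2781, 2.0859, 0.0542)
step 4: θ'=-1.6958 (R=-0.7143) → pose (-2.5307, 1.2836, -1.6958)
step 5: θ'=-1.6958 (straight) → pose (-2.4061, 2.2758, -1.6958)
step 6: θ'=-2.9458 (R=0.8000) → pose (-1.7679, 2.9608, -2.9458)

(-1.7679, 2.9608, -2.9458)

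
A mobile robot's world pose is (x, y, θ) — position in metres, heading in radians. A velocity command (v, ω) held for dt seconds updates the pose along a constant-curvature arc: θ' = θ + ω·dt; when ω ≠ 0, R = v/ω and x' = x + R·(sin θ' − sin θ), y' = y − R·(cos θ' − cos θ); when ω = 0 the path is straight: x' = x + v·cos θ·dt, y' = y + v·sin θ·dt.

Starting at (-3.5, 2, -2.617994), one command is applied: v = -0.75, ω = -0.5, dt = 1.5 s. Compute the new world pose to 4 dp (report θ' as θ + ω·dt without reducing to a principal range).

(-2.4133, 2.1627, -3.3680)

θ' = -2.6180 + -0.5·1.5 = -3.3680
R = v/ω = -0.75/-0.5 = 1.5000
x' = -3.5 + 1.5000·(sin -3.3680 − sin -2.6180) = -2.4133
y' = 2 − 1.5000·(cos -3.3680 − cos -2.6180) = 2.1627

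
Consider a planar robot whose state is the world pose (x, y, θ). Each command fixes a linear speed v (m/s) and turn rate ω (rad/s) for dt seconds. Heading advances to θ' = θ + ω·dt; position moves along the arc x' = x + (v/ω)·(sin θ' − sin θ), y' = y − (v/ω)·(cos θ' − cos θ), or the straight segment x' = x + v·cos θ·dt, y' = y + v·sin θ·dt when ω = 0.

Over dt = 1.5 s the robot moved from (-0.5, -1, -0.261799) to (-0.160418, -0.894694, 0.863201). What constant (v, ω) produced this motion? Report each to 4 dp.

v = 0.2500, ω = 0.7500

Δθ = 0.863201 − -0.261799 = 1.125000
ω = Δθ/dt = 1.125000/1.5 = 0.7500
R = Δx/(sin θ' − sin θ) = 0.3333
v = R·ω = 0.3333·0.7500 = 0.2500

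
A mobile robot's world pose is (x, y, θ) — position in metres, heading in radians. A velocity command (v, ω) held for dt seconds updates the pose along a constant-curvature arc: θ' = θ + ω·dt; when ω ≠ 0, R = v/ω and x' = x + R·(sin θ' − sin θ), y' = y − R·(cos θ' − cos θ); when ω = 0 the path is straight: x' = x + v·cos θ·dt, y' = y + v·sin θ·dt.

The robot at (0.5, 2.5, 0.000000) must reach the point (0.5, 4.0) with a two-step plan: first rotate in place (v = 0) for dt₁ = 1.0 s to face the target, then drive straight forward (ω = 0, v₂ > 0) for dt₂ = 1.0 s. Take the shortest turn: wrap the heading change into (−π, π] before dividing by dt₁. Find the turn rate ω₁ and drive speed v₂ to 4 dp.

ω₁ = 1.5708, v₂ = 1.5000

heading to target = atan2(4−2.5, 0.5−0.5) = 1.5708
Δθ = wrap(1.5708 − 0.0000) = 1.5708; ω₁ = Δθ/dt₁ = 1.5708
distance = √((0.5−0.5)² + (4−2.5)²) = 1.5000; v₂ = distance/dt₂ = 1.5000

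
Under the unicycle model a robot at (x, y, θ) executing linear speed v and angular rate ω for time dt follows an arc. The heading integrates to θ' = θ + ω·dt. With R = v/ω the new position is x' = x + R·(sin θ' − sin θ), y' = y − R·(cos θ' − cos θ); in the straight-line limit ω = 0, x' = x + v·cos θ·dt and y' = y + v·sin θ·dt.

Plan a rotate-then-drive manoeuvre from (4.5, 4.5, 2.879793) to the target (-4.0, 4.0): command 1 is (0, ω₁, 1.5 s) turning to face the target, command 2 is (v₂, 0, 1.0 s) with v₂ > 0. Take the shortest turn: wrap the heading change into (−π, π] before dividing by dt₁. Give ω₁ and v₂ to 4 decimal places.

ω₁ = 0.2137, v₂ = 8.5147

heading to target = atan2(4−4.5, -4−4.5) = -3.0828
Δθ = wrap(-3.0828 − 2.8798) = 0.3206; ω₁ = Δθ/dt₁ = 0.2137
distance = √((-4−4.5)² + (4−4.5)²) = 8.5147; v₂ = distance/dt₂ = 8.5147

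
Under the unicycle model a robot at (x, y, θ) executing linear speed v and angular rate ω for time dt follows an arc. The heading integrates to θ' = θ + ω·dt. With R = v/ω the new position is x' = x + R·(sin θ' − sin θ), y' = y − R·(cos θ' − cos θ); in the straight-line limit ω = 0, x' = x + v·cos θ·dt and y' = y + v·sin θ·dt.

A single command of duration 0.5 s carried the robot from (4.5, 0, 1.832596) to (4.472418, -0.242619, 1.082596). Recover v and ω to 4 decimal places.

Δθ = 1.082596 − 1.832596 = -0.750000
ω = Δθ/dt = -0.750000/0.5 = -1.5000
R = −Δy/(cos θ' − cos θ) = 0.3333
v = R·ω = 0.3333·-1.5000 = -0.5000

v = -0.5000, ω = -1.5000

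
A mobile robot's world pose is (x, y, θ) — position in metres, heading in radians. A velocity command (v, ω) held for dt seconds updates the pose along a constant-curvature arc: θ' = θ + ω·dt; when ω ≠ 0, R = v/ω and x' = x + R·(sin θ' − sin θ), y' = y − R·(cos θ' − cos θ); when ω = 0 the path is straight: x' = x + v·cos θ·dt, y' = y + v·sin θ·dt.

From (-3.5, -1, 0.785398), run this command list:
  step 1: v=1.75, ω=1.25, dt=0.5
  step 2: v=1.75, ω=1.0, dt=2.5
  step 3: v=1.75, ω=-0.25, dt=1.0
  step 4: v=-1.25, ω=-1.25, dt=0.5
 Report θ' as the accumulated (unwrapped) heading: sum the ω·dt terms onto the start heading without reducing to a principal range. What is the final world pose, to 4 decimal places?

(-6.8464, 0.3819, 3.0354)

step 1: θ'=1.4104 (R=1.4000) → pose (-3.1079, -0.2336, 1.4104)
step 2: θ'=3.9104 (R=1.7500) → pose (-6.0522, 1.3036, 3.9104)
step 3: θ'=3.6604 (R=-7.0000) → pose (-7.4482, 0.2560, 3.6604)
step 4: θ'=3.0354 (R=1.0000) → pose (-6.8464, 0.3819, 3.0354)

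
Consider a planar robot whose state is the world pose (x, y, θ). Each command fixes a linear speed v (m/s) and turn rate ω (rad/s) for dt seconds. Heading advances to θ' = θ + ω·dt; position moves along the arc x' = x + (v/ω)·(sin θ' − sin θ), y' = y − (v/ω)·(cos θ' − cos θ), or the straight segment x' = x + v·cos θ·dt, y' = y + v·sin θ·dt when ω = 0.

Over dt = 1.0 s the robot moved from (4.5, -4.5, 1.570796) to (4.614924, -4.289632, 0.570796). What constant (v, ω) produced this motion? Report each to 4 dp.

v = 0.2500, ω = -1.0000

Δθ = 0.570796 − 1.570796 = -1.000000
ω = Δθ/dt = -1.000000/1.0 = -1.0000
R = −Δy/(cos θ' − cos θ) = -0.2500
v = R·ω = -0.2500·-1.0000 = 0.2500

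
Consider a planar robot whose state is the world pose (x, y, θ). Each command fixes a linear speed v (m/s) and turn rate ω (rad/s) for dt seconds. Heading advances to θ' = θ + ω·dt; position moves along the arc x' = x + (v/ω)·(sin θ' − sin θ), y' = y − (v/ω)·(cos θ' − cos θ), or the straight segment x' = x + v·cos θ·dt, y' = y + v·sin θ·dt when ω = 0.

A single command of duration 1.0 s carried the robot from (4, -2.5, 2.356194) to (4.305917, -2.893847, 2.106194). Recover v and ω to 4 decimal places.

Δθ = 2.106194 − 2.356194 = -0.250000
ω = Δθ/dt = -0.250000/1.0 = -0.2500
R = −Δy/(cos θ' − cos θ) = 2.0000
v = R·ω = 2.0000·-0.2500 = -0.5000

v = -0.5000, ω = -0.2500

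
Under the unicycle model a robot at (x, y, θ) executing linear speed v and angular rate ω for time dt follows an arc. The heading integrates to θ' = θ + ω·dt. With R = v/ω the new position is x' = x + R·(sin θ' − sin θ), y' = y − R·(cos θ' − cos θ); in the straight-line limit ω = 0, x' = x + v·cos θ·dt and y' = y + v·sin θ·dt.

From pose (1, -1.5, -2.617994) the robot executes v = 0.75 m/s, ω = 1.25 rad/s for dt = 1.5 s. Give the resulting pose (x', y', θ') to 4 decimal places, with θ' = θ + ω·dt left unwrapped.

θ' = -2.6180 + 1.25·1.5 = -0.7430
R = v/ω = 0.75/1.25 = 0.6000
x' = 1 + 0.6000·(sin -0.7430 − sin -2.6180) = 0.8941
y' = -1.5 − 0.6000·(cos -0.7430 − cos -2.6180) = -2.4615

(0.8941, -2.4615, -0.7430)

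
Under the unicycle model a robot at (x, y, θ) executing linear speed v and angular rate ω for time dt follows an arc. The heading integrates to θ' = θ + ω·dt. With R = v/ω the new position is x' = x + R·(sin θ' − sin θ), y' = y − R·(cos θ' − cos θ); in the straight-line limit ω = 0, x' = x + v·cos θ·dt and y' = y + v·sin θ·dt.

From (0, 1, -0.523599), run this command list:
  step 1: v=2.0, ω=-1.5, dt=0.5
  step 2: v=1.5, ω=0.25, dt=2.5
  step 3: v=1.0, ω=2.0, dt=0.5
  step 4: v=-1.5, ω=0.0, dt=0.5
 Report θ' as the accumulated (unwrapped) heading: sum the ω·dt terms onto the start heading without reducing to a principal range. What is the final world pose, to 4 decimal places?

(2.4907, -3.1179, 0.3514)

step 1: θ'=-1.2736 (R=-1.3333) → pose (0.6082, 0.2358, -1.2736)
step 2: θ'=-0.6486 (R=6.0000) → pose (2.7208, -2.7888, -0.6486)
step 3: θ'=0.3514 (R=0.5000) → pose (3.1949, -2.8598, 0.3514)
step 4: θ'=0.3514 (straight) → pose (2.4907, -3.1179, 0.3514)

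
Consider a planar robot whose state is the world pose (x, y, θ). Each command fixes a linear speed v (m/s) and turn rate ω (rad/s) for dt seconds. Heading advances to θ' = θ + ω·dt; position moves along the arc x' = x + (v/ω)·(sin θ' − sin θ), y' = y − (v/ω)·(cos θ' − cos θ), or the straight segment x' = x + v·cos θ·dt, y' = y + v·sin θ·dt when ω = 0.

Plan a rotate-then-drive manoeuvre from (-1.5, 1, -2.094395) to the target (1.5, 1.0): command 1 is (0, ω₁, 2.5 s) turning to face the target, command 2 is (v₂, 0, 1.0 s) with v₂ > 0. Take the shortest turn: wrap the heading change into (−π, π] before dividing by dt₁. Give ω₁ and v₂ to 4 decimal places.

heading to target = atan2(1−1, 1.5−-1.5) = 0.0000
Δθ = wrap(0.0000 − -2.0944) = 2.0944; ω₁ = Δθ/dt₁ = 0.8378
distance = √((1.5−-1.5)² + (1−1)²) = 3.0000; v₂ = distance/dt₂ = 3.0000

ω₁ = 0.8378, v₂ = 3.0000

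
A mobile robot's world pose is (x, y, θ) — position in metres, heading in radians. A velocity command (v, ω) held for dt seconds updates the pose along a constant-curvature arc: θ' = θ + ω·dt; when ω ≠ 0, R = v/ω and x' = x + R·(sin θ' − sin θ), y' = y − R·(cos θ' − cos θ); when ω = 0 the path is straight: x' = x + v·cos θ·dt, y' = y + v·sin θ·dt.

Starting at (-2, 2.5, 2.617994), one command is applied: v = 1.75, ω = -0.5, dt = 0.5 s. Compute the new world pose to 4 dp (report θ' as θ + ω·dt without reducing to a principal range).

θ' = 2.6180 + -0.5·0.5 = 2.3680
R = v/ω = 1.75/-0.5 = -3.5000
x' = -2 + -3.5000·(sin 2.3680 − sin 2.6180) = -2.6955
y' = 2.5 − -3.5000·(cos 2.3680 − cos 2.6180) = 3.0272

(-2.6955, 3.0272, 2.3680)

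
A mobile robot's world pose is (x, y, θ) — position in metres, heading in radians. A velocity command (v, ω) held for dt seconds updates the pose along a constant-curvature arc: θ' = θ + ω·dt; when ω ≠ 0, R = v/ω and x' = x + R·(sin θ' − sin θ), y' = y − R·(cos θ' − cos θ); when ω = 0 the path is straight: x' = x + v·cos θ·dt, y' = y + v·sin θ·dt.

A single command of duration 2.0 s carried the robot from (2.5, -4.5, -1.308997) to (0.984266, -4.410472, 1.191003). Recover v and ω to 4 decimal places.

Δθ = 1.191003 − -1.308997 = 2.500000
ω = Δθ/dt = 2.500000/2.0 = 1.2500
R = Δx/(sin θ' − sin θ) = -0.8000
v = R·ω = -0.8000·1.2500 = -1.0000

v = -1.0000, ω = 1.2500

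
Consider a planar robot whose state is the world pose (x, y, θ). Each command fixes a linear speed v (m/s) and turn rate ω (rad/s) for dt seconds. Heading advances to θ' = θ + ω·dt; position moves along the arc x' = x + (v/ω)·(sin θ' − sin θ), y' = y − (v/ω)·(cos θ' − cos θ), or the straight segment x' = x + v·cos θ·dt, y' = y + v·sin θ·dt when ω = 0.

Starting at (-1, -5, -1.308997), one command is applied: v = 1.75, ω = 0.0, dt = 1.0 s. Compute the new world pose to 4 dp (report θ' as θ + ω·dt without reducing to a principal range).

(-0.5471, -6.6904, -1.3090)

θ' = -1.3090 + 0.0·1.0 = -1.3090
ω = 0 → straight: x' = -1 + 1.75·cos(-1.3090)·1.0 = -0.5471
y' = -5 + 1.75·sin(-1.3090)·1.0 = -6.6904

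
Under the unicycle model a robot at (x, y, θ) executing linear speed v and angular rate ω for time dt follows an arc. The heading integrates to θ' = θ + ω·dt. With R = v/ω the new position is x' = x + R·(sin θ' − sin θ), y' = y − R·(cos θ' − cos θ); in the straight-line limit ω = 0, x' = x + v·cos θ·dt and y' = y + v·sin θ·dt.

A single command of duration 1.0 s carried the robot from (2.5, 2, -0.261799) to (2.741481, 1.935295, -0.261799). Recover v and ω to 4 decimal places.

Δθ = -0.261799 − -0.261799 = 0.000000
ω = Δθ/dt = 0.000000/1.0 = 0.0000
ω = 0 → v = (Δx·cos θ + Δy·sin θ)/dt = 0.2500

v = 0.2500, ω = 0.0000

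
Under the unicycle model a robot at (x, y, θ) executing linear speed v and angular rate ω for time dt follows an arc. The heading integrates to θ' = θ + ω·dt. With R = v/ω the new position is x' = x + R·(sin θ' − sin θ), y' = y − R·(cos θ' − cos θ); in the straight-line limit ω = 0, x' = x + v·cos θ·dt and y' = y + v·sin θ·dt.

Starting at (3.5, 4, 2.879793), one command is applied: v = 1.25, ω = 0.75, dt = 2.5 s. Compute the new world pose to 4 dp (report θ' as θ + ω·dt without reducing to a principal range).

(1.4035, 2.3195, 4.7548)

θ' = 2.8798 + 0.75·2.5 = 4.7548
R = v/ω = 1.25/0.75 = 1.6667
x' = 3.5 + 1.6667·(sin 4.7548 − sin 2.8798) = 1.4035
y' = 4 − 1.6667·(cos 4.7548 − cos 2.8798) = 2.3195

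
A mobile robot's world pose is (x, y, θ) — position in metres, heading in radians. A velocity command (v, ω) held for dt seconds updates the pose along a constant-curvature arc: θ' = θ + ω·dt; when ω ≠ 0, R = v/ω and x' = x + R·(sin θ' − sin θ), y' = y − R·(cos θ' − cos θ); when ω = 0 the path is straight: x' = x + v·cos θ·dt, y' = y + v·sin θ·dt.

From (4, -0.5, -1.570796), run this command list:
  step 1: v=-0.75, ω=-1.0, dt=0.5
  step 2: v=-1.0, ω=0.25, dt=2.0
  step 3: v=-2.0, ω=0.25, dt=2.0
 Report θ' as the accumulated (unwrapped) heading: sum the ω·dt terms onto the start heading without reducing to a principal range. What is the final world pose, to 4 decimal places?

(3.6021, 5.6127, -1.0708)

step 1: θ'=-2.0708 (R=0.7500) → pose (4.0918, -0.1404, -2.0708)
step 2: θ'=-1.5708 (R=-4.0000) → pose (4.5815, 1.7773, -1.5708)
step 3: θ'=-1.0708 (R=-8.0000) → pose (3.6021, 5.6127, -1.0708)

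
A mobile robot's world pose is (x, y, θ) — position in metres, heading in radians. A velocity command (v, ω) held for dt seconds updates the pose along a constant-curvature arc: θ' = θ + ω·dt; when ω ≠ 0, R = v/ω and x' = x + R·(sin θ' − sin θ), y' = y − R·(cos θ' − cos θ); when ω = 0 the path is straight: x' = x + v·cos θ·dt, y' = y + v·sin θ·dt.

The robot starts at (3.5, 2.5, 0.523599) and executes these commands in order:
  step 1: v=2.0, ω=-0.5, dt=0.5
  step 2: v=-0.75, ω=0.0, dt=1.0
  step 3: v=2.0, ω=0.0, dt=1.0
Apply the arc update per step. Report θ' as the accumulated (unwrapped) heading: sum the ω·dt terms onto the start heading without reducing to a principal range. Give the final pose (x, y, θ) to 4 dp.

step 1: θ'=0.2736 (R=-4.0000) → pose (4.4192, 2.8871, 0.2736)
step 2: θ'=0.2736 (straight) → pose (3.6971, 2.6845, 0.2736)
step 3: θ'=0.2736 (straight) → pose (5.6227, 3.2249, 0.2736)

(5.6227, 3.2249, 0.2736)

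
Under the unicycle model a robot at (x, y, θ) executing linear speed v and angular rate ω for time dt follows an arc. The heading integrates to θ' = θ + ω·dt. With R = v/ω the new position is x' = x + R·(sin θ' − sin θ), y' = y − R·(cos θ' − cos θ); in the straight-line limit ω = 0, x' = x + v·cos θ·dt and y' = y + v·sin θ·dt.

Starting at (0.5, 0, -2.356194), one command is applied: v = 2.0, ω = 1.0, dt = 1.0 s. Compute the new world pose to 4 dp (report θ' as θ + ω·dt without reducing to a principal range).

(-0.0399, -1.8401, -1.3562)

θ' = -2.3562 + 1.0·1.0 = -1.3562
R = v/ω = 2.0/1.0 = 2.0000
x' = 0.5 + 2.0000·(sin -1.3562 − sin -2.3562) = -0.0399
y' = 0 − 2.0000·(cos -1.3562 − cos -2.3562) = -1.8401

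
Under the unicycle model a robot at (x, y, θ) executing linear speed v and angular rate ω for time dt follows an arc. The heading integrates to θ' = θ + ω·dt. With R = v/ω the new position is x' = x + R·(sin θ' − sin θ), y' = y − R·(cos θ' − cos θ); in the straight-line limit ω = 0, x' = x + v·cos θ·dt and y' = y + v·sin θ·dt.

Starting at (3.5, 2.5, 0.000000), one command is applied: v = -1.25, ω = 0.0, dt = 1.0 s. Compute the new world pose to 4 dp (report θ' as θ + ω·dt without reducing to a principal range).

(2.2500, 2.5000, 0.0000)

θ' = 0.0000 + 0.0·1.0 = 0.0000
ω = 0 → straight: x' = 3.5 + -1.25·cos(0.0000)·1.0 = 2.2500
y' = 2.5 + -1.25·sin(0.0000)·1.0 = 2.5000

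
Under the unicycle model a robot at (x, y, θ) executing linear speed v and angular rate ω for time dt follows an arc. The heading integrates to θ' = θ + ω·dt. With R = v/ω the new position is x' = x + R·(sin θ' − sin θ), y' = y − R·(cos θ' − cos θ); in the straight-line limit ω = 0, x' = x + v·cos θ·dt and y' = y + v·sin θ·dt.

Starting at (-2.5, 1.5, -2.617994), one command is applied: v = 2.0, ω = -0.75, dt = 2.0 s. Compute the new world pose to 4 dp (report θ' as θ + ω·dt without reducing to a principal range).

θ' = -2.6180 + -0.75·2.0 = -4.1180
R = v/ω = 2.0/-0.75 = -2.6667
x' = -2.5 + -2.6667·(sin -4.1180 − sin -2.6180) = -6.0426
y' = 1.5 − -2.6667·(cos -4.1180 − cos -2.6180) = 2.3160

(-6.0426, 2.3160, -4.1180)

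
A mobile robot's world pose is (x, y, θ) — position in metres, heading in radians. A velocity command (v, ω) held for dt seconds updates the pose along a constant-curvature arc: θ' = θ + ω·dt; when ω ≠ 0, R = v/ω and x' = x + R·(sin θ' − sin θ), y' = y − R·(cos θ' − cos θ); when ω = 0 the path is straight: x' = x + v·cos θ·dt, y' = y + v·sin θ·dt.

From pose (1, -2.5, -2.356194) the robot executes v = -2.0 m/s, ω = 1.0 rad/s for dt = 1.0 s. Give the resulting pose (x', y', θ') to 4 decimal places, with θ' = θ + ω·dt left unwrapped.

(1.5399, -0.6599, -1.3562)

θ' = -2.3562 + 1.0·1.0 = -1.3562
R = v/ω = -2.0/1.0 = -2.0000
x' = 1 + -2.0000·(sin -1.3562 − sin -2.3562) = 1.5399
y' = -2.5 − -2.0000·(cos -1.3562 − cos -2.3562) = -0.6599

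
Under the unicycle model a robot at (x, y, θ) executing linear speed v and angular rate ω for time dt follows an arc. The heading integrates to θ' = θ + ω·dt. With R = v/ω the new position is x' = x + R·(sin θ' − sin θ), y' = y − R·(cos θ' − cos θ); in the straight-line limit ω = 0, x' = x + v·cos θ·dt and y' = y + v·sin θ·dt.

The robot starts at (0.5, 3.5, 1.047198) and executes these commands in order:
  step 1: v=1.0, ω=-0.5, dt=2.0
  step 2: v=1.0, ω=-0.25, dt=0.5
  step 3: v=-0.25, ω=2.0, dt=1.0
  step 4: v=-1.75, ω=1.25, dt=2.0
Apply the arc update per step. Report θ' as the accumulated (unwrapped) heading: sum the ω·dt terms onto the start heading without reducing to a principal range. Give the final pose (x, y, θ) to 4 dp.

step 1: θ'=0.0472 (R=-2.0000) → pose (2.1377, 4.4978, 0.0472)
step 2: θ'=-0.0778 (R=-4.0000) → pose (2.6373, 4.4901, -0.0778)
step 3: θ'=1.9222 (R=-0.1250) → pose (2.5102, 4.3225, 1.9222)
step 4: θ'=4.4222 (R=-1.4000) → pose (5.1661, 4.4038, 4.4222)

(5.1661, 4.4038, 4.4222)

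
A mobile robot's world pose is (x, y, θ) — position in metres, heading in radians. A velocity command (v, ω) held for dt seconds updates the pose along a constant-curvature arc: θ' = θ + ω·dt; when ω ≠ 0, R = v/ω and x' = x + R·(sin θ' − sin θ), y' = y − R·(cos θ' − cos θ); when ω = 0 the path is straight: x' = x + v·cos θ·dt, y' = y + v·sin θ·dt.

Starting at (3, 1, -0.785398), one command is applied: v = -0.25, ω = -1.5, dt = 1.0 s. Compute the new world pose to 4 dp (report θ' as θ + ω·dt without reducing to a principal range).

θ' = -0.7854 + -1.5·1.0 = -2.2854
R = v/ω = -0.25/-1.5 = 0.1667
x' = 3 + 0.1667·(sin -2.2854 − sin -0.7854) = 2.9920
y' = 1 − 0.1667·(cos -2.2854 − cos -0.7854) = 1.2271

(2.9920, 1.2271, -2.2854)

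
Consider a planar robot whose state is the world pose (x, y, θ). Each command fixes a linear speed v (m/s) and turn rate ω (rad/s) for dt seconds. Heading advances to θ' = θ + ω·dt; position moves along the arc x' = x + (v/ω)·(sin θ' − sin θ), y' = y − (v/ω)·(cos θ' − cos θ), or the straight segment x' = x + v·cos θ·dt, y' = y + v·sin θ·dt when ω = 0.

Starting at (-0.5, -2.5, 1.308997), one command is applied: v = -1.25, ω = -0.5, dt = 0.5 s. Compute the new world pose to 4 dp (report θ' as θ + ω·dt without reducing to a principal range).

(-0.7352, -3.0773, 1.0590)

θ' = 1.3090 + -0.5·0.5 = 1.0590
R = v/ω = -1.25/-0.5 = 2.5000
x' = -0.5 + 2.5000·(sin 1.0590 − sin 1.3090) = -0.7352
y' = -2.5 − 2.5000·(cos 1.0590 − cos 1.3090) = -3.0773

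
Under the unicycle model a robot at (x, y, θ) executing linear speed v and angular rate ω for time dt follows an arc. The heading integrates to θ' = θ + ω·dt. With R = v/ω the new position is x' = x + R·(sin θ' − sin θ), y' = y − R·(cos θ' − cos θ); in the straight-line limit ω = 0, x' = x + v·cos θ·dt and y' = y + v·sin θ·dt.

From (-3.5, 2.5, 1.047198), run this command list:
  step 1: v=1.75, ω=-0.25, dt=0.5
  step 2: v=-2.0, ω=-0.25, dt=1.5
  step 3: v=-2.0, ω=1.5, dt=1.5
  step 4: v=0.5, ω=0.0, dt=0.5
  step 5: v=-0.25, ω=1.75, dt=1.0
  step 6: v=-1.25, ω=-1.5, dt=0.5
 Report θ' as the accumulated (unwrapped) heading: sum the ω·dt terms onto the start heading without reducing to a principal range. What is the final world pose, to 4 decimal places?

step 1: θ'=0.9222 (R=-7.0000) → pose (-3.0163, 3.2285, 0.9222)
step 2: θ'=0.5472 (R=8.0000) → pose (-5.2294, 1.2292, 0.5472)
step 3: θ'=2.7972 (R=-1.3333) → pose (-4.9859, -1.1645, 2.7972)
step 4: θ'=2.7972 (straight) → pose (-5.2212, -1.0801, 2.7972)
step 5: θ'=4.5472 (R=-0.1429) → pose (-5.0320, -0.9691, 4.5472)
step 6: θ'=3.7972 (R=0.8333) → pose (-4.7181, -0.4456, 3.7972)

(-4.7181, -0.4456, 3.7972)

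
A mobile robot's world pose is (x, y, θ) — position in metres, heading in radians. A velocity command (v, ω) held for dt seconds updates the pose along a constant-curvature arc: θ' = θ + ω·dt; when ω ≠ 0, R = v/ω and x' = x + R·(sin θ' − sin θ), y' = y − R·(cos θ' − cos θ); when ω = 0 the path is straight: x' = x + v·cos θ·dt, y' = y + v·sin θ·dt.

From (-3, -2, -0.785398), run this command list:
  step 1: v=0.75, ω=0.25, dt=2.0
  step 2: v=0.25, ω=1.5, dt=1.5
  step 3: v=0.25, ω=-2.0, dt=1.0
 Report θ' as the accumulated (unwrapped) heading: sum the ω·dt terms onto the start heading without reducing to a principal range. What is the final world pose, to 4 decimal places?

(-1.4026, -2.3606, -0.0354)

step 1: θ'=-0.2854 (R=3.0000) → pose (-1.7233, -2.7573, -0.2854)
step 2: θ'=1.9646 (R=0.1667) → pose (-1.5225, -2.5335, 1.9646)
step 3: θ'=-0.0354 (R=-0.1250) → pose (-1.4026, -2.3606, -0.0354)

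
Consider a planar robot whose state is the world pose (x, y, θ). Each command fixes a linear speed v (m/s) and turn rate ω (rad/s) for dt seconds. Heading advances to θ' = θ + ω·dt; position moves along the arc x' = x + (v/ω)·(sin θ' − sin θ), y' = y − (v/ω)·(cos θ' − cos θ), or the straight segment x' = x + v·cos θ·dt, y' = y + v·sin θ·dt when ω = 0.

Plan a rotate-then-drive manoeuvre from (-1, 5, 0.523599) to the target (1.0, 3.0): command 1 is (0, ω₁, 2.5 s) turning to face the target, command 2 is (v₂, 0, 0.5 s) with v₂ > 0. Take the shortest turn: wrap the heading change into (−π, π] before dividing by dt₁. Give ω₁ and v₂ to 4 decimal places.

ω₁ = -0.5236, v₂ = 5.6569

heading to target = atan2(3−5, 1−-1) = -0.7854
Δθ = wrap(-0.7854 − 0.5236) = -1.3090; ω₁ = Δθ/dt₁ = -0.5236
distance = √((1−-1)² + (3−5)²) = 2.8284; v₂ = distance/dt₂ = 5.6569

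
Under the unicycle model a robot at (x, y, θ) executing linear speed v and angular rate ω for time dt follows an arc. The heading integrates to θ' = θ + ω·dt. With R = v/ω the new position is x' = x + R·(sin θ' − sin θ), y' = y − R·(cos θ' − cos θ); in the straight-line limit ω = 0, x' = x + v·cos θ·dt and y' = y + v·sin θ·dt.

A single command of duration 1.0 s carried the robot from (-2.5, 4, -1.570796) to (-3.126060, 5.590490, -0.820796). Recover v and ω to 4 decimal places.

v = -1.7500, ω = 0.7500

Δθ = -0.820796 − -1.570796 = 0.750000
ω = Δθ/dt = 0.750000/1.0 = 0.7500
R = −Δy/(cos θ' − cos θ) = -2.3333
v = R·ω = -2.3333·0.7500 = -1.7500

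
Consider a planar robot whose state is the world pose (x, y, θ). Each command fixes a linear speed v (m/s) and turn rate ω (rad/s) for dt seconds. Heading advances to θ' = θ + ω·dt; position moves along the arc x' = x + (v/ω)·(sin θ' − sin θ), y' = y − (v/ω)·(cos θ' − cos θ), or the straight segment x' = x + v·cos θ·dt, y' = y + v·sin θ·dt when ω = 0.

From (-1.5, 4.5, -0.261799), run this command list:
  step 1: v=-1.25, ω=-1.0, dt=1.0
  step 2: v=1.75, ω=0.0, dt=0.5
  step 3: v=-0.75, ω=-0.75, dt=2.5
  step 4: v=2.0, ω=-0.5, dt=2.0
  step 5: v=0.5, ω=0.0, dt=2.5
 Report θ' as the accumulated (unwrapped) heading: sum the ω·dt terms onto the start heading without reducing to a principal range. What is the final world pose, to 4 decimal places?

(-5.2084, 8.6690, -4.1368)

step 1: θ'=-1.2618 (R=1.2500) → pose (-2.3673, 5.3273, -1.2618)
step 2: θ'=-1.2618 (straight) → pose (-2.1012, 4.4937, -1.2618)
step 3: θ'=-3.1368 (R=1.0000) → pose (-1.1533, 5.7978, -3.1368)
step 4: θ'=-4.1368 (R=-4.0000) → pose (-4.5280, 7.6204, -4.1368)
step 5: θ'=-4.1368 (straight) → pose (-5.2084, 8.6690, -4.1368)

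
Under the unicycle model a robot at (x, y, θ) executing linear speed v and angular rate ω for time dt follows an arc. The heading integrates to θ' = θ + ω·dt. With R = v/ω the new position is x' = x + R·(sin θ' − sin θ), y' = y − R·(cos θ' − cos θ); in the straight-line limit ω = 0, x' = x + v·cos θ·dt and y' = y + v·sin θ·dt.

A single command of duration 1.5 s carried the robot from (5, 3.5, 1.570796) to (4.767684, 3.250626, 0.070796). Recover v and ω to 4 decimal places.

Δθ = 0.070796 − 1.570796 = -1.500000
ω = Δθ/dt = -1.500000/1.5 = -1.0000
R = −Δy/(cos θ' − cos θ) = 0.2500
v = R·ω = 0.2500·-1.0000 = -0.2500

v = -0.2500, ω = -1.0000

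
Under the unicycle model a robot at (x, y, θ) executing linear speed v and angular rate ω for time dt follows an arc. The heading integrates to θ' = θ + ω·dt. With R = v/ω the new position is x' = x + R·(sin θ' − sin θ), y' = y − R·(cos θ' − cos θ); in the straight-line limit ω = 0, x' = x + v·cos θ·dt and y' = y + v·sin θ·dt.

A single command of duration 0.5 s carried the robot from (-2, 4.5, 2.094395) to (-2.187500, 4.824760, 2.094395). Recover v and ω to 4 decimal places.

Δθ = 2.094395 − 2.094395 = 0.000000
ω = Δθ/dt = 0.000000/0.5 = 0.0000
ω = 0 → v = (Δx·cos θ + Δy·sin θ)/dt = 0.7500

v = 0.7500, ω = 0.0000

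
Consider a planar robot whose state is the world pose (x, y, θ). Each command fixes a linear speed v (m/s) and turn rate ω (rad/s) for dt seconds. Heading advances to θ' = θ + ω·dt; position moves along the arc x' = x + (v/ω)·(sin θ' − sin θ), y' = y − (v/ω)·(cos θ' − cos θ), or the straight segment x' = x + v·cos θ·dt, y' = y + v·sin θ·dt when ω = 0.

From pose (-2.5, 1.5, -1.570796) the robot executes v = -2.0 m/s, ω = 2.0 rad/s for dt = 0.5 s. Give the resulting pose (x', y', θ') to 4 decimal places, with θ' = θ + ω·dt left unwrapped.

θ' = -1.5708 + 2.0·0.5 = -0.5708
R = v/ω = -2.0/2.0 = -1.0000
x' = -2.5 + -1.0000·(sin -0.5708 − sin -1.5708) = -2.9597
y' = 1.5 − -1.0000·(cos -0.5708 − cos -1.5708) = 2.3415

(-2.9597, 2.3415, -0.5708)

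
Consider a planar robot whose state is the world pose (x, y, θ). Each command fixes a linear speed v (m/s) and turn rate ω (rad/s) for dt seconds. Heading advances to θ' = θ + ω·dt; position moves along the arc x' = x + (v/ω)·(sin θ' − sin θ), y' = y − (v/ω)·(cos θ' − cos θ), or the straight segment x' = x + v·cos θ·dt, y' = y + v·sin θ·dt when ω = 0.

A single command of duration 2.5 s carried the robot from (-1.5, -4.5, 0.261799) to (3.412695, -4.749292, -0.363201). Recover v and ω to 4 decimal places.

v = 2.0000, ω = -0.2500

Δθ = -0.363201 − 0.261799 = -0.625000
ω = Δθ/dt = -0.625000/2.5 = -0.2500
R = Δx/(sin θ' − sin θ) = -8.0000
v = R·ω = -8.0000·-0.2500 = 2.0000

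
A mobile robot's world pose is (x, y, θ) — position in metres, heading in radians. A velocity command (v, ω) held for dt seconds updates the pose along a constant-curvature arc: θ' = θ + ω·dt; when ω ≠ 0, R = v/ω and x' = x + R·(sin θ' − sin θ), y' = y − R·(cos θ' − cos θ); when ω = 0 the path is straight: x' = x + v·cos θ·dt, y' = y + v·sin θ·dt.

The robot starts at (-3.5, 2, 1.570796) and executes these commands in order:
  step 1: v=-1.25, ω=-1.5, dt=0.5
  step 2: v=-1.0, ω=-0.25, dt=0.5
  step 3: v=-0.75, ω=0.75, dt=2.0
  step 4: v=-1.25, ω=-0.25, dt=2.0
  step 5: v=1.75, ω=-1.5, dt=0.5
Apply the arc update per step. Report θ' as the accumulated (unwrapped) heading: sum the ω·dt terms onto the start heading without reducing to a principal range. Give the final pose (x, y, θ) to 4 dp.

(-3.1387, -1.7383, 0.9458)

step 1: θ'=0.8208 (R=0.8333) → pose (-3.7236, 1.4320, 0.8208)
step 2: θ'=0.6958 (R=4.0000) → pose (-4.0864, 1.0883, 0.6958)
step 3: θ'=2.1958 (R=-1.0000) → pose (-4.2563, -0.2643, 2.1958)
step 4: θ'=1.6958 (R=5.0000) → pose (-3.3502, -2.5664, 1.6958)
step 5: θ'=0.9458 (R=-1.1667) → pose (-3.1387, -1.7383, 0.9458)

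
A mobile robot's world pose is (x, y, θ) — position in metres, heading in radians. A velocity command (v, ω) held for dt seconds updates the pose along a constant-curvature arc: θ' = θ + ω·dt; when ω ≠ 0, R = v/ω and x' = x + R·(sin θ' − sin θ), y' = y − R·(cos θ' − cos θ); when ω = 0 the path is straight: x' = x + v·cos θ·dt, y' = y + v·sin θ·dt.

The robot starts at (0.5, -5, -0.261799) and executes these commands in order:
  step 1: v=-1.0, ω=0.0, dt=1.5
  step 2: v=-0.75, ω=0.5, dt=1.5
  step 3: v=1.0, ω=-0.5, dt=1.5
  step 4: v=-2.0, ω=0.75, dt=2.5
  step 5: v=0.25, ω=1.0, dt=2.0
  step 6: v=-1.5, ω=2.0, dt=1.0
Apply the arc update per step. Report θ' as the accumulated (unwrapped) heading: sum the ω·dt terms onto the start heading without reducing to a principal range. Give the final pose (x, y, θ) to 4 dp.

(-4.1778, -5.7911, 5.6132)

step 1: θ'=-0.2618 (straight) → pose (-0.9489, -4.6118, -0.2618)
step 2: θ'=0.4882 (R=-1.5000) → pose (-2.0407, -4.7359, 0.4882)
step 3: θ'=-0.2618 (R=-2.0000) → pose (-0.5850, -4.5704, -0.2618)
step 4: θ'=1.6132 (R=-2.6667) → pose (-3.9394, -7.2592, 1.6132)
step 5: θ'=3.6132 (R=0.2500) → pose (-4.3028, -7.0471, 3.6132)
step 6: θ'=5.6132 (R=-0.7500) → pose (-4.1778, -5.7911, 5.6132)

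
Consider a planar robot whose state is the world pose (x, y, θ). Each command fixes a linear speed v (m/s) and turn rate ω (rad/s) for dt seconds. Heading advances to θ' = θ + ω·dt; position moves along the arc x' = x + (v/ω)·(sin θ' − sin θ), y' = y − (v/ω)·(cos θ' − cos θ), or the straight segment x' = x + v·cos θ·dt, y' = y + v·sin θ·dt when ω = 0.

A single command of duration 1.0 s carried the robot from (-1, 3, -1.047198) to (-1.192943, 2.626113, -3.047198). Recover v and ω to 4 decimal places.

v = 0.5000, ω = -2.0000

Δθ = -3.047198 − -1.047198 = -2.000000
ω = Δθ/dt = -2.000000/1.0 = -2.0000
R = −Δy/(cos θ' − cos θ) = -0.2500
v = R·ω = -0.2500·-2.0000 = 0.5000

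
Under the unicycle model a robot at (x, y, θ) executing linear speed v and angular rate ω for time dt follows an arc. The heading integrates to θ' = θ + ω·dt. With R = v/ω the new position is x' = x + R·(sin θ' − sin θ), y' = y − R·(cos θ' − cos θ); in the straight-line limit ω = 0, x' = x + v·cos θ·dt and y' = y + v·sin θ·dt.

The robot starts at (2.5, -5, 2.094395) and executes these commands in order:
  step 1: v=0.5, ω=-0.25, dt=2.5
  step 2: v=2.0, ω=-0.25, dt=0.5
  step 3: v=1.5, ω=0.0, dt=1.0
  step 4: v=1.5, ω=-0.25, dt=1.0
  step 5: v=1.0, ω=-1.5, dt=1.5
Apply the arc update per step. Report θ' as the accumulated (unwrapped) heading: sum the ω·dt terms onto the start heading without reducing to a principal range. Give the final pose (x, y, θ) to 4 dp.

(4.4595, 0.0180, -1.1556)

step 1: θ'=1.4694 (R=-2.0000) → pose (2.2423, -3.7975, 1.4694)
step 2: θ'=1.3444 (R=-8.0000) → pose (2.4054, -2.8116, 1.3444)
step 3: θ'=1.3444 (straight) → pose (2.7421, -1.3499, 1.3444)
step 4: θ'=1.0944 (R=-6.0000) → pose (3.2571, 0.0548, 1.0944)
step 5: θ'=-1.1556 (R=-0.6667) → pose (4.4595, 0.0180, -1.1556)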